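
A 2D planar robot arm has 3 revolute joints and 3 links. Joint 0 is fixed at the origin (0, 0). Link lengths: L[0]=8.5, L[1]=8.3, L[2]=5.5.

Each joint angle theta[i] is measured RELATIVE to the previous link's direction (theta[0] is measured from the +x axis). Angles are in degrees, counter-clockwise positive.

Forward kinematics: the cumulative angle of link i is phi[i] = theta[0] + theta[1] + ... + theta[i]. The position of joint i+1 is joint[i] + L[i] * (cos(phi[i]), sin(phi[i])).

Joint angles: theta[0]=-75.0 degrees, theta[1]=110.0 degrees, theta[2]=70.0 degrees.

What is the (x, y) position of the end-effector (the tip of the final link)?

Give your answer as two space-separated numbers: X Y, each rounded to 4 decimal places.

Answer: 7.5754 1.8629

Derivation:
joint[0] = (0.0000, 0.0000)  (base)
link 0: phi[0] = -75 = -75 deg
  cos(-75 deg) = 0.2588, sin(-75 deg) = -0.9659
  joint[1] = (0.0000, 0.0000) + 8.5 * (0.2588, -0.9659) = (0.0000 + 2.2000, 0.0000 + -8.2104) = (2.2000, -8.2104)
link 1: phi[1] = -75 + 110 = 35 deg
  cos(35 deg) = 0.8192, sin(35 deg) = 0.5736
  joint[2] = (2.2000, -8.2104) + 8.3 * (0.8192, 0.5736) = (2.2000 + 6.7990, -8.2104 + 4.7607) = (8.9989, -3.4497)
link 2: phi[2] = -75 + 110 + 70 = 105 deg
  cos(105 deg) = -0.2588, sin(105 deg) = 0.9659
  joint[3] = (8.9989, -3.4497) + 5.5 * (-0.2588, 0.9659) = (8.9989 + -1.4235, -3.4497 + 5.3126) = (7.5754, 1.8629)
End effector: (7.5754, 1.8629)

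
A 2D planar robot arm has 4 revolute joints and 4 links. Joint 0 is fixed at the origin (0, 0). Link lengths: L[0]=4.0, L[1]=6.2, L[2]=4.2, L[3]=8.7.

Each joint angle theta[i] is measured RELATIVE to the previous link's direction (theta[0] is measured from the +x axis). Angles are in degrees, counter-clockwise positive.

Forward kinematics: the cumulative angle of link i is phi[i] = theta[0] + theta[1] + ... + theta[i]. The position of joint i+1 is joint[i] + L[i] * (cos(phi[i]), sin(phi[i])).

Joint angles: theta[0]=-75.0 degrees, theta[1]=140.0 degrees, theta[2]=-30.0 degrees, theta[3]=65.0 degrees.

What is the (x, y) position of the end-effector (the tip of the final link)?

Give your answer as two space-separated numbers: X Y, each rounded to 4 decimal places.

joint[0] = (0.0000, 0.0000)  (base)
link 0: phi[0] = -75 = -75 deg
  cos(-75 deg) = 0.2588, sin(-75 deg) = -0.9659
  joint[1] = (0.0000, 0.0000) + 4 * (0.2588, -0.9659) = (0.0000 + 1.0353, 0.0000 + -3.8637) = (1.0353, -3.8637)
link 1: phi[1] = -75 + 140 = 65 deg
  cos(65 deg) = 0.4226, sin(65 deg) = 0.9063
  joint[2] = (1.0353, -3.8637) + 6.2 * (0.4226, 0.9063) = (1.0353 + 2.6202, -3.8637 + 5.6191) = (3.6555, 1.7554)
link 2: phi[2] = -75 + 140 + -30 = 35 deg
  cos(35 deg) = 0.8192, sin(35 deg) = 0.5736
  joint[3] = (3.6555, 1.7554) + 4.2 * (0.8192, 0.5736) = (3.6555 + 3.4404, 1.7554 + 2.4090) = (7.0959, 4.1644)
link 3: phi[3] = -75 + 140 + -30 + 65 = 100 deg
  cos(100 deg) = -0.1736, sin(100 deg) = 0.9848
  joint[4] = (7.0959, 4.1644) + 8.7 * (-0.1736, 0.9848) = (7.0959 + -1.5107, 4.1644 + 8.5678) = (5.5852, 12.7323)
End effector: (5.5852, 12.7323)

Answer: 5.5852 12.7323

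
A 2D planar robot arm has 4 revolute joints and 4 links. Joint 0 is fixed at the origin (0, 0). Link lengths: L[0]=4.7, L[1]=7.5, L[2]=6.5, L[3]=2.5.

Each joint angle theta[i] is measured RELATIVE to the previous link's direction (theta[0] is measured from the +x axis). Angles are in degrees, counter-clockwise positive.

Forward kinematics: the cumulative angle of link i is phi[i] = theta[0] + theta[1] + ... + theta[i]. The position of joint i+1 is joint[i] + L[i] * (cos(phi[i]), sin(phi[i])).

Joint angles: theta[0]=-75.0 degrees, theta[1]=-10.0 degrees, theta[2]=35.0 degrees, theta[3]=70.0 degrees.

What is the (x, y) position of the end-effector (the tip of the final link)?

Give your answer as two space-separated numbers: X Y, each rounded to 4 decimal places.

Answer: 8.3975 -16.1356

Derivation:
joint[0] = (0.0000, 0.0000)  (base)
link 0: phi[0] = -75 = -75 deg
  cos(-75 deg) = 0.2588, sin(-75 deg) = -0.9659
  joint[1] = (0.0000, 0.0000) + 4.7 * (0.2588, -0.9659) = (0.0000 + 1.2164, 0.0000 + -4.5399) = (1.2164, -4.5399)
link 1: phi[1] = -75 + -10 = -85 deg
  cos(-85 deg) = 0.0872, sin(-85 deg) = -0.9962
  joint[2] = (1.2164, -4.5399) + 7.5 * (0.0872, -0.9962) = (1.2164 + 0.6537, -4.5399 + -7.4715) = (1.8701, -12.0113)
link 2: phi[2] = -75 + -10 + 35 = -50 deg
  cos(-50 deg) = 0.6428, sin(-50 deg) = -0.7660
  joint[3] = (1.8701, -12.0113) + 6.5 * (0.6428, -0.7660) = (1.8701 + 4.1781, -12.0113 + -4.9793) = (6.0482, -16.9906)
link 3: phi[3] = -75 + -10 + 35 + 70 = 20 deg
  cos(20 deg) = 0.9397, sin(20 deg) = 0.3420
  joint[4] = (6.0482, -16.9906) + 2.5 * (0.9397, 0.3420) = (6.0482 + 2.3492, -16.9906 + 0.8551) = (8.3975, -16.1356)
End effector: (8.3975, -16.1356)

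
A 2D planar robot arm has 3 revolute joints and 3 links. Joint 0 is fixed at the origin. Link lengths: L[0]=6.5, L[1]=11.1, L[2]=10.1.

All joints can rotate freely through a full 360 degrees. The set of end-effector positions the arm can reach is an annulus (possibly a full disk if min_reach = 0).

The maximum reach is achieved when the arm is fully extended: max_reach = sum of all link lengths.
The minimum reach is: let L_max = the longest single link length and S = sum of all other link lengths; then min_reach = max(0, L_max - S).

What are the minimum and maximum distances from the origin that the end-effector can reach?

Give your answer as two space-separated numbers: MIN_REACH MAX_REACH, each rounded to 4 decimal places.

Answer: 0.0000 27.7000

Derivation:
Link lengths: [6.5, 11.1, 10.1]
max_reach = 6.5 + 11.1 + 10.1 = 27.7
L_max = max([6.5, 11.1, 10.1]) = 11.1
S (sum of others) = 27.7 - 11.1 = 16.6
min_reach = max(0, 11.1 - 16.6) = max(0, -5.5) = 0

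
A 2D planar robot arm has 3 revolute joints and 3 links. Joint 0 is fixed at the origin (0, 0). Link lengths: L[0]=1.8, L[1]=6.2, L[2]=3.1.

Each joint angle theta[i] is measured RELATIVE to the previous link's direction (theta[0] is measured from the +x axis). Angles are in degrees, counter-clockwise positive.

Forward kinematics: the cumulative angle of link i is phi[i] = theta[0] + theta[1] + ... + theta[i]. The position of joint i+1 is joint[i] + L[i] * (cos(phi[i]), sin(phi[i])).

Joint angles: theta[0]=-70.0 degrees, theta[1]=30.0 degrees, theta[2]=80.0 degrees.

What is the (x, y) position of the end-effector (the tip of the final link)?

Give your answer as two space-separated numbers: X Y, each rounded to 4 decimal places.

joint[0] = (0.0000, 0.0000)  (base)
link 0: phi[0] = -70 = -70 deg
  cos(-70 deg) = 0.3420, sin(-70 deg) = -0.9397
  joint[1] = (0.0000, 0.0000) + 1.8 * (0.3420, -0.9397) = (0.0000 + 0.6156, 0.0000 + -1.6914) = (0.6156, -1.6914)
link 1: phi[1] = -70 + 30 = -40 deg
  cos(-40 deg) = 0.7660, sin(-40 deg) = -0.6428
  joint[2] = (0.6156, -1.6914) + 6.2 * (0.7660, -0.6428) = (0.6156 + 4.7495, -1.6914 + -3.9853) = (5.3651, -5.6767)
link 2: phi[2] = -70 + 30 + 80 = 40 deg
  cos(40 deg) = 0.7660, sin(40 deg) = 0.6428
  joint[3] = (5.3651, -5.6767) + 3.1 * (0.7660, 0.6428) = (5.3651 + 2.3747, -5.6767 + 1.9926) = (7.7398, -3.6841)
End effector: (7.7398, -3.6841)

Answer: 7.7398 -3.6841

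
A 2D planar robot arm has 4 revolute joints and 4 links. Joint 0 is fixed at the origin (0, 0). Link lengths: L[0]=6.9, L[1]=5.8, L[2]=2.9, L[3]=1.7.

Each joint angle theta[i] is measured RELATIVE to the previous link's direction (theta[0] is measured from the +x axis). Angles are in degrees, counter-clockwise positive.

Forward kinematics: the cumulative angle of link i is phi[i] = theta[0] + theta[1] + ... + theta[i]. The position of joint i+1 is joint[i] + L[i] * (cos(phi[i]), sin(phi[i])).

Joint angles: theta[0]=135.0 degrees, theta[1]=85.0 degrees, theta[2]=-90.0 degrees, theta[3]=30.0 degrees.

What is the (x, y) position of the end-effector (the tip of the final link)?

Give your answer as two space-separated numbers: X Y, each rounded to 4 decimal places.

joint[0] = (0.0000, 0.0000)  (base)
link 0: phi[0] = 135 = 135 deg
  cos(135 deg) = -0.7071, sin(135 deg) = 0.7071
  joint[1] = (0.0000, 0.0000) + 6.9 * (-0.7071, 0.7071) = (0.0000 + -4.8790, 0.0000 + 4.8790) = (-4.8790, 4.8790)
link 1: phi[1] = 135 + 85 = 220 deg
  cos(220 deg) = -0.7660, sin(220 deg) = -0.6428
  joint[2] = (-4.8790, 4.8790) + 5.8 * (-0.7660, -0.6428) = (-4.8790 + -4.4431, 4.8790 + -3.7282) = (-9.3221, 1.1509)
link 2: phi[2] = 135 + 85 + -90 = 130 deg
  cos(130 deg) = -0.6428, sin(130 deg) = 0.7660
  joint[3] = (-9.3221, 1.1509) + 2.9 * (-0.6428, 0.7660) = (-9.3221 + -1.8641, 1.1509 + 2.2215) = (-11.1862, 3.3724)
link 3: phi[3] = 135 + 85 + -90 + 30 = 160 deg
  cos(160 deg) = -0.9397, sin(160 deg) = 0.3420
  joint[4] = (-11.1862, 3.3724) + 1.7 * (-0.9397, 0.3420) = (-11.1862 + -1.5975, 3.3724 + 0.5814) = (-12.7837, 3.9538)
End effector: (-12.7837, 3.9538)

Answer: -12.7837 3.9538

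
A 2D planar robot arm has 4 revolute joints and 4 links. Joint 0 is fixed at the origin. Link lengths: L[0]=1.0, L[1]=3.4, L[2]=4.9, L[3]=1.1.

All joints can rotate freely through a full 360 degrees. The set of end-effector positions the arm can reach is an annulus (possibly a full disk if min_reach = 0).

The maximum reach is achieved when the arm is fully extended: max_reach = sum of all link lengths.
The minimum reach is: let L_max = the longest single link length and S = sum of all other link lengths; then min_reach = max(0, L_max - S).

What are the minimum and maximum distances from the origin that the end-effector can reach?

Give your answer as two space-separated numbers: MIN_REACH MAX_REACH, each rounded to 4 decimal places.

Link lengths: [1.0, 3.4, 4.9, 1.1]
max_reach = 1 + 3.4 + 4.9 + 1.1 = 10.4
L_max = max([1.0, 3.4, 4.9, 1.1]) = 4.9
S (sum of others) = 10.4 - 4.9 = 5.5
min_reach = max(0, 4.9 - 5.5) = max(0, -0.6) = 0

Answer: 0.0000 10.4000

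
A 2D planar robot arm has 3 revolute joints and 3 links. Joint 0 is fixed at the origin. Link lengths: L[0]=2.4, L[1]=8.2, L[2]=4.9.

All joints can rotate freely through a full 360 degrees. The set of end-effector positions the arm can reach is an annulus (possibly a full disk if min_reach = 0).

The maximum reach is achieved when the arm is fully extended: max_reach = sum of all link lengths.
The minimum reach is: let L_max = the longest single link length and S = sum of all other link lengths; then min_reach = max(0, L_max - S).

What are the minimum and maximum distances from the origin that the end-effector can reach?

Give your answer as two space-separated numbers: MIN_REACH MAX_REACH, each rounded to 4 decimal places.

Answer: 0.9000 15.5000

Derivation:
Link lengths: [2.4, 8.2, 4.9]
max_reach = 2.4 + 8.2 + 4.9 = 15.5
L_max = max([2.4, 8.2, 4.9]) = 8.2
S (sum of others) = 15.5 - 8.2 = 7.3
min_reach = max(0, 8.2 - 7.3) = max(0, 0.9) = 0.9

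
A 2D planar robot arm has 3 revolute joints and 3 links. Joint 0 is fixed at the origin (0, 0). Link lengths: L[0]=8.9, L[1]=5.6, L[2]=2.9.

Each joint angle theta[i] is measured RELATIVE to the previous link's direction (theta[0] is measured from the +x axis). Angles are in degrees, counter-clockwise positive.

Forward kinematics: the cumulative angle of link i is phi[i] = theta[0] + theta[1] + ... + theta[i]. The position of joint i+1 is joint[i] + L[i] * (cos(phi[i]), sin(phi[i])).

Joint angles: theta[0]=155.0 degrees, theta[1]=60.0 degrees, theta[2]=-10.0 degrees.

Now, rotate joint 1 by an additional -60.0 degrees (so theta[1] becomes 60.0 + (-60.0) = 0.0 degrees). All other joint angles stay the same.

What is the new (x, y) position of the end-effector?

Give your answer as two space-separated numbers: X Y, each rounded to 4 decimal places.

joint[0] = (0.0000, 0.0000)  (base)
link 0: phi[0] = 155 = 155 deg
  cos(155 deg) = -0.9063, sin(155 deg) = 0.4226
  joint[1] = (0.0000, 0.0000) + 8.9 * (-0.9063, 0.4226) = (0.0000 + -8.0661, 0.0000 + 3.7613) = (-8.0661, 3.7613)
link 1: phi[1] = 155 + 0 = 155 deg
  cos(155 deg) = -0.9063, sin(155 deg) = 0.4226
  joint[2] = (-8.0661, 3.7613) + 5.6 * (-0.9063, 0.4226) = (-8.0661 + -5.0753, 3.7613 + 2.3667) = (-13.1415, 6.1280)
link 2: phi[2] = 155 + 0 + -10 = 145 deg
  cos(145 deg) = -0.8192, sin(145 deg) = 0.5736
  joint[3] = (-13.1415, 6.1280) + 2.9 * (-0.8192, 0.5736) = (-13.1415 + -2.3755, 6.1280 + 1.6634) = (-15.5170, 7.7913)
End effector: (-15.5170, 7.7913)

Answer: -15.5170 7.7913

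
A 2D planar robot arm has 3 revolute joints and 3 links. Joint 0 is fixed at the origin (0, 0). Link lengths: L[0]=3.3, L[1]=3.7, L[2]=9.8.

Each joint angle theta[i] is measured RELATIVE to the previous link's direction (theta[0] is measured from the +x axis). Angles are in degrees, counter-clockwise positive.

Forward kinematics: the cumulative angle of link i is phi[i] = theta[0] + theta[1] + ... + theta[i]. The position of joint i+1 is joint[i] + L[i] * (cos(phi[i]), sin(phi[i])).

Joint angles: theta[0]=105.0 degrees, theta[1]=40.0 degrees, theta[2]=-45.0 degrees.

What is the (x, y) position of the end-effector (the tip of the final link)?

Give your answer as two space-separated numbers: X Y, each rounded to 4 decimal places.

joint[0] = (0.0000, 0.0000)  (base)
link 0: phi[0] = 105 = 105 deg
  cos(105 deg) = -0.2588, sin(105 deg) = 0.9659
  joint[1] = (0.0000, 0.0000) + 3.3 * (-0.2588, 0.9659) = (0.0000 + -0.8541, 0.0000 + 3.1876) = (-0.8541, 3.1876)
link 1: phi[1] = 105 + 40 = 145 deg
  cos(145 deg) = -0.8192, sin(145 deg) = 0.5736
  joint[2] = (-0.8541, 3.1876) + 3.7 * (-0.8192, 0.5736) = (-0.8541 + -3.0309, 3.1876 + 2.1222) = (-3.8850, 5.3098)
link 2: phi[2] = 105 + 40 + -45 = 100 deg
  cos(100 deg) = -0.1736, sin(100 deg) = 0.9848
  joint[3] = (-3.8850, 5.3098) + 9.8 * (-0.1736, 0.9848) = (-3.8850 + -1.7018, 5.3098 + 9.6511) = (-5.5867, 14.9609)
End effector: (-5.5867, 14.9609)

Answer: -5.5867 14.9609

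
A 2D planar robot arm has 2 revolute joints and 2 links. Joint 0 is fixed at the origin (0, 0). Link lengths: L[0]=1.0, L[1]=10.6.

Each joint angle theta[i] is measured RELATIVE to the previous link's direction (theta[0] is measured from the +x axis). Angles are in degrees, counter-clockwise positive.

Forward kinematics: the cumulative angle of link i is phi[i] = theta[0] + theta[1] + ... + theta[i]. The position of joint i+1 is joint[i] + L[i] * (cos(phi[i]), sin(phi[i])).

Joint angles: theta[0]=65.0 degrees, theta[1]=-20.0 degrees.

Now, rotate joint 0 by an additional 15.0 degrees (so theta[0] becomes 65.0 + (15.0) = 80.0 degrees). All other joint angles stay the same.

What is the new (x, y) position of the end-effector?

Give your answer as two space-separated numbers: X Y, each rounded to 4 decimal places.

Answer: 5.4736 10.1647

Derivation:
joint[0] = (0.0000, 0.0000)  (base)
link 0: phi[0] = 80 = 80 deg
  cos(80 deg) = 0.1736, sin(80 deg) = 0.9848
  joint[1] = (0.0000, 0.0000) + 1 * (0.1736, 0.9848) = (0.0000 + 0.1736, 0.0000 + 0.9848) = (0.1736, 0.9848)
link 1: phi[1] = 80 + -20 = 60 deg
  cos(60 deg) = 0.5000, sin(60 deg) = 0.8660
  joint[2] = (0.1736, 0.9848) + 10.6 * (0.5000, 0.8660) = (0.1736 + 5.3000, 0.9848 + 9.1799) = (5.4736, 10.1647)
End effector: (5.4736, 10.1647)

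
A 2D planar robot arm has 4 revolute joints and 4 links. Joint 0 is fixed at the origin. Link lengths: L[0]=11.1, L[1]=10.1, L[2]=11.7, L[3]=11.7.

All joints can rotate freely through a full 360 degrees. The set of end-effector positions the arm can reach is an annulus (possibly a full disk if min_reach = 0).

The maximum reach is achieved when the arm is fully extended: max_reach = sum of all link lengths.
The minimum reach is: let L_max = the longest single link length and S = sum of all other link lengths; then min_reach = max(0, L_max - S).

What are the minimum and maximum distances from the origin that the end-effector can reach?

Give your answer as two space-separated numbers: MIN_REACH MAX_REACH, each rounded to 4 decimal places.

Answer: 0.0000 44.6000

Derivation:
Link lengths: [11.1, 10.1, 11.7, 11.7]
max_reach = 11.1 + 10.1 + 11.7 + 11.7 = 44.6
L_max = max([11.1, 10.1, 11.7, 11.7]) = 11.7
S (sum of others) = 44.6 - 11.7 = 32.9
min_reach = max(0, 11.7 - 32.9) = max(0, -21.2) = 0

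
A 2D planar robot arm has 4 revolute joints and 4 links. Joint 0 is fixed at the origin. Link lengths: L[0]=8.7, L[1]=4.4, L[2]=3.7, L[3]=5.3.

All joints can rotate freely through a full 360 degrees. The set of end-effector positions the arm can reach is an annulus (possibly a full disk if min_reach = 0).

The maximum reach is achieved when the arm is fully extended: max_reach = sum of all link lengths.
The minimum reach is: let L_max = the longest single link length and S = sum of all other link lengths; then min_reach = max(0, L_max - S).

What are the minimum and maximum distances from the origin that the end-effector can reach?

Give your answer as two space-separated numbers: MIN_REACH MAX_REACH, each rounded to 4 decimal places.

Answer: 0.0000 22.1000

Derivation:
Link lengths: [8.7, 4.4, 3.7, 5.3]
max_reach = 8.7 + 4.4 + 3.7 + 5.3 = 22.1
L_max = max([8.7, 4.4, 3.7, 5.3]) = 8.7
S (sum of others) = 22.1 - 8.7 = 13.4
min_reach = max(0, 8.7 - 13.4) = max(0, -4.7) = 0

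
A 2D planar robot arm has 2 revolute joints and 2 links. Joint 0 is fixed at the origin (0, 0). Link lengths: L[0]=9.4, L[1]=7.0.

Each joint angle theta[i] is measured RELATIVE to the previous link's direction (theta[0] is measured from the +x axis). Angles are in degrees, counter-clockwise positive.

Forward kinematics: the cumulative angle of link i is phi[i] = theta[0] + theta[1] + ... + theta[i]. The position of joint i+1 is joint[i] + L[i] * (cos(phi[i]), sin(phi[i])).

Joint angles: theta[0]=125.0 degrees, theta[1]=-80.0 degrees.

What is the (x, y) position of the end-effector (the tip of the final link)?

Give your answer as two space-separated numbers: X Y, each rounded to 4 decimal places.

Answer: -0.4419 12.6498

Derivation:
joint[0] = (0.0000, 0.0000)  (base)
link 0: phi[0] = 125 = 125 deg
  cos(125 deg) = -0.5736, sin(125 deg) = 0.8192
  joint[1] = (0.0000, 0.0000) + 9.4 * (-0.5736, 0.8192) = (0.0000 + -5.3916, 0.0000 + 7.7000) = (-5.3916, 7.7000)
link 1: phi[1] = 125 + -80 = 45 deg
  cos(45 deg) = 0.7071, sin(45 deg) = 0.7071
  joint[2] = (-5.3916, 7.7000) + 7 * (0.7071, 0.7071) = (-5.3916 + 4.9497, 7.7000 + 4.9497) = (-0.4419, 12.6498)
End effector: (-0.4419, 12.6498)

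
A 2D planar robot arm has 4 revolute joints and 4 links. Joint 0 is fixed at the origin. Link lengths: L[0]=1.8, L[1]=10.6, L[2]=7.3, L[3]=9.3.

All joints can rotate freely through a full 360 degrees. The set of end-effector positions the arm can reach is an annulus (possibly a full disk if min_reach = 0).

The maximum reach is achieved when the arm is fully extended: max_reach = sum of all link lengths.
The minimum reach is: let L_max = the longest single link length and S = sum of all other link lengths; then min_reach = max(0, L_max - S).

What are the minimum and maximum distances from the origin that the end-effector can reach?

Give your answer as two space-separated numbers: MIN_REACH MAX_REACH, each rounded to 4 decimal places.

Link lengths: [1.8, 10.6, 7.3, 9.3]
max_reach = 1.8 + 10.6 + 7.3 + 9.3 = 29
L_max = max([1.8, 10.6, 7.3, 9.3]) = 10.6
S (sum of others) = 29 - 10.6 = 18.4
min_reach = max(0, 10.6 - 18.4) = max(0, -7.8) = 0

Answer: 0.0000 29.0000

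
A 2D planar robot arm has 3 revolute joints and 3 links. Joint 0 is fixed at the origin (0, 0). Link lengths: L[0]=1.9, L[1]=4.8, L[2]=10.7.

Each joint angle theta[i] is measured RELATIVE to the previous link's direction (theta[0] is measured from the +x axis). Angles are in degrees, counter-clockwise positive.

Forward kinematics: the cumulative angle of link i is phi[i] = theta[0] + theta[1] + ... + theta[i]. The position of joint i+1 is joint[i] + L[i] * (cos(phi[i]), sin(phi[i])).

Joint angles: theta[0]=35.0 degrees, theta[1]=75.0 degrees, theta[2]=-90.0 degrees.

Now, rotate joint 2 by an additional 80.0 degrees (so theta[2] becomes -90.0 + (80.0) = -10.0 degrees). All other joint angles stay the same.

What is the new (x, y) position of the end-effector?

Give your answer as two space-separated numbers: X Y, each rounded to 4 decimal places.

Answer: -1.9433 16.1378

Derivation:
joint[0] = (0.0000, 0.0000)  (base)
link 0: phi[0] = 35 = 35 deg
  cos(35 deg) = 0.8192, sin(35 deg) = 0.5736
  joint[1] = (0.0000, 0.0000) + 1.9 * (0.8192, 0.5736) = (0.0000 + 1.5564, 0.0000 + 1.0898) = (1.5564, 1.0898)
link 1: phi[1] = 35 + 75 = 110 deg
  cos(110 deg) = -0.3420, sin(110 deg) = 0.9397
  joint[2] = (1.5564, 1.0898) + 4.8 * (-0.3420, 0.9397) = (1.5564 + -1.6417, 1.0898 + 4.5105) = (-0.0853, 5.6003)
link 2: phi[2] = 35 + 75 + -10 = 100 deg
  cos(100 deg) = -0.1736, sin(100 deg) = 0.9848
  joint[3] = (-0.0853, 5.6003) + 10.7 * (-0.1736, 0.9848) = (-0.0853 + -1.8580, 5.6003 + 10.5374) = (-1.9433, 16.1378)
End effector: (-1.9433, 16.1378)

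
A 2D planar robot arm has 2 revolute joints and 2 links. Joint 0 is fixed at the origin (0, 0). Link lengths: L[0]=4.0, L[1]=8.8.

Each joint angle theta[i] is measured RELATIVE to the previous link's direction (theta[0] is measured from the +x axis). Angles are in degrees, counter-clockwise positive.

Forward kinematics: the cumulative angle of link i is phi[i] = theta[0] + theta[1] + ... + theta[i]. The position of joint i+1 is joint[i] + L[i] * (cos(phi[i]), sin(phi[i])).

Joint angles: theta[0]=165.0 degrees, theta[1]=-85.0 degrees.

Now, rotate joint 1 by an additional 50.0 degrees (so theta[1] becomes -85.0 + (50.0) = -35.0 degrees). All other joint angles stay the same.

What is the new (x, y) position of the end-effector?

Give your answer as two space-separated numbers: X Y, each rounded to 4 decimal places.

Answer: -9.5202 7.7765

Derivation:
joint[0] = (0.0000, 0.0000)  (base)
link 0: phi[0] = 165 = 165 deg
  cos(165 deg) = -0.9659, sin(165 deg) = 0.2588
  joint[1] = (0.0000, 0.0000) + 4 * (-0.9659, 0.2588) = (0.0000 + -3.8637, 0.0000 + 1.0353) = (-3.8637, 1.0353)
link 1: phi[1] = 165 + -35 = 130 deg
  cos(130 deg) = -0.6428, sin(130 deg) = 0.7660
  joint[2] = (-3.8637, 1.0353) + 8.8 * (-0.6428, 0.7660) = (-3.8637 + -5.6565, 1.0353 + 6.7412) = (-9.5202, 7.7765)
End effector: (-9.5202, 7.7765)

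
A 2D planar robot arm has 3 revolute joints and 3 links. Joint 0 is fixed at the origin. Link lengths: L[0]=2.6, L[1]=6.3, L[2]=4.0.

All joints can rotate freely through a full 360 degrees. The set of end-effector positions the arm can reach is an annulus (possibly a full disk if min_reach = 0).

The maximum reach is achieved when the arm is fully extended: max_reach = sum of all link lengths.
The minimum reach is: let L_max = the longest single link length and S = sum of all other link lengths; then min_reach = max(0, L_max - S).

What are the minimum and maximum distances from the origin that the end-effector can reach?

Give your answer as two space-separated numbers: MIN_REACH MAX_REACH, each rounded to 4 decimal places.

Link lengths: [2.6, 6.3, 4.0]
max_reach = 2.6 + 6.3 + 4 = 12.9
L_max = max([2.6, 6.3, 4.0]) = 6.3
S (sum of others) = 12.9 - 6.3 = 6.6
min_reach = max(0, 6.3 - 6.6) = max(0, -0.3) = 0

Answer: 0.0000 12.9000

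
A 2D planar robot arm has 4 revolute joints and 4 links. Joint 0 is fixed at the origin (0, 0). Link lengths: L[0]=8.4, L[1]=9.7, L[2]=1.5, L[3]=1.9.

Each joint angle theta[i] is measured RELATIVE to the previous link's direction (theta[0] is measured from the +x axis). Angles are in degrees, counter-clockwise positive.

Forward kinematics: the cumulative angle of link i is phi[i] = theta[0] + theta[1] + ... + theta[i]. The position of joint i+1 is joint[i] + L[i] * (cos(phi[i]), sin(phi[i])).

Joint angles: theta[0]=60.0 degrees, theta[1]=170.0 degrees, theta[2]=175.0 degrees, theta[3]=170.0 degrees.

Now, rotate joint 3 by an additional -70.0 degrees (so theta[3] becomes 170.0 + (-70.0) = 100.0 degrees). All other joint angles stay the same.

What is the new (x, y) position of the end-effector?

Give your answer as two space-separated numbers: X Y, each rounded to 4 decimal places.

Answer: -2.5308 1.9944

Derivation:
joint[0] = (0.0000, 0.0000)  (base)
link 0: phi[0] = 60 = 60 deg
  cos(60 deg) = 0.5000, sin(60 deg) = 0.8660
  joint[1] = (0.0000, 0.0000) + 8.4 * (0.5000, 0.8660) = (0.0000 + 4.2000, 0.0000 + 7.2746) = (4.2000, 7.2746)
link 1: phi[1] = 60 + 170 = 230 deg
  cos(230 deg) = -0.6428, sin(230 deg) = -0.7660
  joint[2] = (4.2000, 7.2746) + 9.7 * (-0.6428, -0.7660) = (4.2000 + -6.2350, 7.2746 + -7.4306) = (-2.0350, -0.1560)
link 2: phi[2] = 60 + 170 + 175 = 405 deg
  cos(405 deg) = 0.7071, sin(405 deg) = 0.7071
  joint[3] = (-2.0350, -0.1560) + 1.5 * (0.7071, 0.7071) = (-2.0350 + 1.0607, -0.1560 + 1.0607) = (-0.9744, 0.9046)
link 3: phi[3] = 60 + 170 + 175 + 100 = 505 deg
  cos(505 deg) = -0.8192, sin(505 deg) = 0.5736
  joint[4] = (-0.9744, 0.9046) + 1.9 * (-0.8192, 0.5736) = (-0.9744 + -1.5564, 0.9046 + 1.0898) = (-2.5308, 1.9944)
End effector: (-2.5308, 1.9944)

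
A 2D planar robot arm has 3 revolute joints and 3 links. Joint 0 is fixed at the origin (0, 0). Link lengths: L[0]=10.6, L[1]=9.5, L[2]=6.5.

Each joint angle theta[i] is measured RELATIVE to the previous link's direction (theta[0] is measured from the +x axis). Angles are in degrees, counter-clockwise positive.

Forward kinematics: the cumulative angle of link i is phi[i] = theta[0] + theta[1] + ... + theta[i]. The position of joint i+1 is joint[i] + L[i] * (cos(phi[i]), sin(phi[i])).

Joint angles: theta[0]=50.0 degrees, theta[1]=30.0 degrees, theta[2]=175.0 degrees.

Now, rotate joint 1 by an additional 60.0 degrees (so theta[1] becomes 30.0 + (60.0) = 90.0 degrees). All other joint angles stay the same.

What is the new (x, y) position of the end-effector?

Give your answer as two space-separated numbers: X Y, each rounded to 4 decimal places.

Answer: 4.1323 9.6304

Derivation:
joint[0] = (0.0000, 0.0000)  (base)
link 0: phi[0] = 50 = 50 deg
  cos(50 deg) = 0.6428, sin(50 deg) = 0.7660
  joint[1] = (0.0000, 0.0000) + 10.6 * (0.6428, 0.7660) = (0.0000 + 6.8135, 0.0000 + 8.1201) = (6.8135, 8.1201)
link 1: phi[1] = 50 + 90 = 140 deg
  cos(140 deg) = -0.7660, sin(140 deg) = 0.6428
  joint[2] = (6.8135, 8.1201) + 9.5 * (-0.7660, 0.6428) = (6.8135 + -7.2774, 8.1201 + 6.1065) = (-0.4639, 14.2266)
link 2: phi[2] = 50 + 90 + 175 = 315 deg
  cos(315 deg) = 0.7071, sin(315 deg) = -0.7071
  joint[3] = (-0.4639, 14.2266) + 6.5 * (0.7071, -0.7071) = (-0.4639 + 4.5962, 14.2266 + -4.5962) = (4.1323, 9.6304)
End effector: (4.1323, 9.6304)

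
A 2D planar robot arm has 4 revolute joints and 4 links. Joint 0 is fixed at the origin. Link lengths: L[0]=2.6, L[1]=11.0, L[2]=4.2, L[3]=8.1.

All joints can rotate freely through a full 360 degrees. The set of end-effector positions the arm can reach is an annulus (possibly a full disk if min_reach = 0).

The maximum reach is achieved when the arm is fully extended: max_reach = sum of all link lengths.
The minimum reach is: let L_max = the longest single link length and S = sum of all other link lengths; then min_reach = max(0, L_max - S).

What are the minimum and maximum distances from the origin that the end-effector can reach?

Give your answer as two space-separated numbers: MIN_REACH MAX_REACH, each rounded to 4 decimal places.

Answer: 0.0000 25.9000

Derivation:
Link lengths: [2.6, 11.0, 4.2, 8.1]
max_reach = 2.6 + 11 + 4.2 + 8.1 = 25.9
L_max = max([2.6, 11.0, 4.2, 8.1]) = 11
S (sum of others) = 25.9 - 11 = 14.9
min_reach = max(0, 11 - 14.9) = max(0, -3.9) = 0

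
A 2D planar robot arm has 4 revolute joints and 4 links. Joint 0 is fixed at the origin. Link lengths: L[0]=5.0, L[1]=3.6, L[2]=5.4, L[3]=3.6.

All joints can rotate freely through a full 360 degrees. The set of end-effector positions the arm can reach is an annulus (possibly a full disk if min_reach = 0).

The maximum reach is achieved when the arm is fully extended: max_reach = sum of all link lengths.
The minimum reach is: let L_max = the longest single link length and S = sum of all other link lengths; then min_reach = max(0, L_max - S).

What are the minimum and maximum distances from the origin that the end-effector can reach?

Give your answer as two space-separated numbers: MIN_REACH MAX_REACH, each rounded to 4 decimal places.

Link lengths: [5.0, 3.6, 5.4, 3.6]
max_reach = 5 + 3.6 + 5.4 + 3.6 = 17.6
L_max = max([5.0, 3.6, 5.4, 3.6]) = 5.4
S (sum of others) = 17.6 - 5.4 = 12.2
min_reach = max(0, 5.4 - 12.2) = max(0, -6.8) = 0

Answer: 0.0000 17.6000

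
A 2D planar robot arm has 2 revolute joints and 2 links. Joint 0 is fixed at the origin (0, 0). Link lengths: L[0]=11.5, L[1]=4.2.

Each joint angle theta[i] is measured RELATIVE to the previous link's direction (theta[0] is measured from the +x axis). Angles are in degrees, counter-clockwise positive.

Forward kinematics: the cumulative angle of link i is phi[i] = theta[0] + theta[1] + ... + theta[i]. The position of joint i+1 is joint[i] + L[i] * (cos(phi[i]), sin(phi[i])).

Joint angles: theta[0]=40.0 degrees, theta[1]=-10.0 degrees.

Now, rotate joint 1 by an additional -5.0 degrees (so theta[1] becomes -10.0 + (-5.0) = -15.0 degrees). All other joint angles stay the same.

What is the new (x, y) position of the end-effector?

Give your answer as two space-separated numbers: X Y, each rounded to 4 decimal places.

joint[0] = (0.0000, 0.0000)  (base)
link 0: phi[0] = 40 = 40 deg
  cos(40 deg) = 0.7660, sin(40 deg) = 0.6428
  joint[1] = (0.0000, 0.0000) + 11.5 * (0.7660, 0.6428) = (0.0000 + 8.8095, 0.0000 + 7.3921) = (8.8095, 7.3921)
link 1: phi[1] = 40 + -15 = 25 deg
  cos(25 deg) = 0.9063, sin(25 deg) = 0.4226
  joint[2] = (8.8095, 7.3921) + 4.2 * (0.9063, 0.4226) = (8.8095 + 3.8065, 7.3921 + 1.7750) = (12.6160, 9.1671)
End effector: (12.6160, 9.1671)

Answer: 12.6160 9.1671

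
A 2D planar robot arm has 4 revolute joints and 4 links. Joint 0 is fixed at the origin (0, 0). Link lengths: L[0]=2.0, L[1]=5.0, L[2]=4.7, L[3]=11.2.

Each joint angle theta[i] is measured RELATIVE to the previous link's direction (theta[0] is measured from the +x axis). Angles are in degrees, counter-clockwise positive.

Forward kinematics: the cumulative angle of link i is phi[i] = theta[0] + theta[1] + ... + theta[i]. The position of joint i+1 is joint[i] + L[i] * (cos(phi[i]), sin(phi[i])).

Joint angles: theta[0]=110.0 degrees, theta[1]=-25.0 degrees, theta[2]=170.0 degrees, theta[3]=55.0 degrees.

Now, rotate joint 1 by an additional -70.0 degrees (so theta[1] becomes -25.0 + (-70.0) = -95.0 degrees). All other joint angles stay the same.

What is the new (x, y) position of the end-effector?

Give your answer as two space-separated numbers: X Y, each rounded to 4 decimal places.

joint[0] = (0.0000, 0.0000)  (base)
link 0: phi[0] = 110 = 110 deg
  cos(110 deg) = -0.3420, sin(110 deg) = 0.9397
  joint[1] = (0.0000, 0.0000) + 2 * (-0.3420, 0.9397) = (0.0000 + -0.6840, 0.0000 + 1.8794) = (-0.6840, 1.8794)
link 1: phi[1] = 110 + -95 = 15 deg
  cos(15 deg) = 0.9659, sin(15 deg) = 0.2588
  joint[2] = (-0.6840, 1.8794) + 5 * (0.9659, 0.2588) = (-0.6840 + 4.8296, 1.8794 + 1.2941) = (4.1456, 3.1735)
link 2: phi[2] = 110 + -95 + 170 = 185 deg
  cos(185 deg) = -0.9962, sin(185 deg) = -0.0872
  joint[3] = (4.1456, 3.1735) + 4.7 * (-0.9962, -0.0872) = (4.1456 + -4.6821, 3.1735 + -0.4096) = (-0.5365, 2.7638)
link 3: phi[3] = 110 + -95 + 170 + 55 = 240 deg
  cos(240 deg) = -0.5000, sin(240 deg) = -0.8660
  joint[4] = (-0.5365, 2.7638) + 11.2 * (-0.5000, -0.8660) = (-0.5365 + -5.6000, 2.7638 + -9.6995) = (-6.1365, -6.9356)
End effector: (-6.1365, -6.9356)

Answer: -6.1365 -6.9356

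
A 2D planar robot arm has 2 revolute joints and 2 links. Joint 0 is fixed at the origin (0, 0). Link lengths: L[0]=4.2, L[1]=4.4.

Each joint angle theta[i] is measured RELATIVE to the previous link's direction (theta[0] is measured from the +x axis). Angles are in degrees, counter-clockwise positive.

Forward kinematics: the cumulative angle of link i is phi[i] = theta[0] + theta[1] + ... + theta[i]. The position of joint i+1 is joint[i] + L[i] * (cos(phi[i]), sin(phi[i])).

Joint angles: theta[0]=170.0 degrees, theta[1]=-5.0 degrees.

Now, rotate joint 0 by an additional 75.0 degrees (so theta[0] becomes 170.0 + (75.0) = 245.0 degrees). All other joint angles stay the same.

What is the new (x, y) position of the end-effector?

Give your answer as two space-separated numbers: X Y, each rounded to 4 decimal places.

joint[0] = (0.0000, 0.0000)  (base)
link 0: phi[0] = 245 = 245 deg
  cos(245 deg) = -0.4226, sin(245 deg) = -0.9063
  joint[1] = (0.0000, 0.0000) + 4.2 * (-0.4226, -0.9063) = (0.0000 + -1.7750, 0.0000 + -3.8065) = (-1.7750, -3.8065)
link 1: phi[1] = 245 + -5 = 240 deg
  cos(240 deg) = -0.5000, sin(240 deg) = -0.8660
  joint[2] = (-1.7750, -3.8065) + 4.4 * (-0.5000, -0.8660) = (-1.7750 + -2.2000, -3.8065 + -3.8105) = (-3.9750, -7.6170)
End effector: (-3.9750, -7.6170)

Answer: -3.9750 -7.6170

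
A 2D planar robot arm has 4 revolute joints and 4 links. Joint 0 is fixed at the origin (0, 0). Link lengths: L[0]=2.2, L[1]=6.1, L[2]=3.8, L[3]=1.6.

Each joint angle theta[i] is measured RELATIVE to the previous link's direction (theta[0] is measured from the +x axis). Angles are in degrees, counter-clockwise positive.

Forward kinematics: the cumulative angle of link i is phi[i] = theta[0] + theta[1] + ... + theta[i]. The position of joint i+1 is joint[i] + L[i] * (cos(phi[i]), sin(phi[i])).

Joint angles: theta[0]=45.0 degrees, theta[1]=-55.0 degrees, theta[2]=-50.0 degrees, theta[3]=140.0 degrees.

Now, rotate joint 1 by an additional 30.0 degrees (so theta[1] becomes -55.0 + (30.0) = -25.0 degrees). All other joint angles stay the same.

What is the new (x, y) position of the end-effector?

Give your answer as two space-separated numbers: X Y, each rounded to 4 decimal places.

joint[0] = (0.0000, 0.0000)  (base)
link 0: phi[0] = 45 = 45 deg
  cos(45 deg) = 0.7071, sin(45 deg) = 0.7071
  joint[1] = (0.0000, 0.0000) + 2.2 * (0.7071, 0.7071) = (0.0000 + 1.5556, 0.0000 + 1.5556) = (1.5556, 1.5556)
link 1: phi[1] = 45 + -25 = 20 deg
  cos(20 deg) = 0.9397, sin(20 deg) = 0.3420
  joint[2] = (1.5556, 1.5556) + 6.1 * (0.9397, 0.3420) = (1.5556 + 5.7321, 1.5556 + 2.0863) = (7.2878, 3.6420)
link 2: phi[2] = 45 + -25 + -50 = -30 deg
  cos(-30 deg) = 0.8660, sin(-30 deg) = -0.5000
  joint[3] = (7.2878, 3.6420) + 3.8 * (0.8660, -0.5000) = (7.2878 + 3.2909, 3.6420 + -1.9000) = (10.5787, 1.7420)
link 3: phi[3] = 45 + -25 + -50 + 140 = 110 deg
  cos(110 deg) = -0.3420, sin(110 deg) = 0.9397
  joint[4] = (10.5787, 1.7420) + 1.6 * (-0.3420, 0.9397) = (10.5787 + -0.5472, 1.7420 + 1.5035) = (10.0314, 3.2455)
End effector: (10.0314, 3.2455)

Answer: 10.0314 3.2455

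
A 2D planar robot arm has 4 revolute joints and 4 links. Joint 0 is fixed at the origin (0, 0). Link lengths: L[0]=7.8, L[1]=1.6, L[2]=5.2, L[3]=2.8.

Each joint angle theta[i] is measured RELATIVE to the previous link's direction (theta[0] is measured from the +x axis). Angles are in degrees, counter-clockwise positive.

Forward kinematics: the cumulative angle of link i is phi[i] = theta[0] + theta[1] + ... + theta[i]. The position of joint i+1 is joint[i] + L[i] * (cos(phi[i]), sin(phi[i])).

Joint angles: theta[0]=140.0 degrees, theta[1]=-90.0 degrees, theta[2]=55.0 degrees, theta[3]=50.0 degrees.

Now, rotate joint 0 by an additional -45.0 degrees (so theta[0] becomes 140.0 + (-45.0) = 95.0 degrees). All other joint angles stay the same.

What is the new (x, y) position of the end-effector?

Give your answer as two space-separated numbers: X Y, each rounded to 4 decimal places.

Answer: 2.5564 15.0442

Derivation:
joint[0] = (0.0000, 0.0000)  (base)
link 0: phi[0] = 95 = 95 deg
  cos(95 deg) = -0.0872, sin(95 deg) = 0.9962
  joint[1] = (0.0000, 0.0000) + 7.8 * (-0.0872, 0.9962) = (0.0000 + -0.6798, 0.0000 + 7.7703) = (-0.6798, 7.7703)
link 1: phi[1] = 95 + -90 = 5 deg
  cos(5 deg) = 0.9962, sin(5 deg) = 0.0872
  joint[2] = (-0.6798, 7.7703) + 1.6 * (0.9962, 0.0872) = (-0.6798 + 1.5939, 7.7703 + 0.1394) = (0.9141, 7.9098)
link 2: phi[2] = 95 + -90 + 55 = 60 deg
  cos(60 deg) = 0.5000, sin(60 deg) = 0.8660
  joint[3] = (0.9141, 7.9098) + 5.2 * (0.5000, 0.8660) = (0.9141 + 2.6000, 7.9098 + 4.5033) = (3.5141, 12.4131)
link 3: phi[3] = 95 + -90 + 55 + 50 = 110 deg
  cos(110 deg) = -0.3420, sin(110 deg) = 0.9397
  joint[4] = (3.5141, 12.4131) + 2.8 * (-0.3420, 0.9397) = (3.5141 + -0.9577, 12.4131 + 2.6311) = (2.5564, 15.0442)
End effector: (2.5564, 15.0442)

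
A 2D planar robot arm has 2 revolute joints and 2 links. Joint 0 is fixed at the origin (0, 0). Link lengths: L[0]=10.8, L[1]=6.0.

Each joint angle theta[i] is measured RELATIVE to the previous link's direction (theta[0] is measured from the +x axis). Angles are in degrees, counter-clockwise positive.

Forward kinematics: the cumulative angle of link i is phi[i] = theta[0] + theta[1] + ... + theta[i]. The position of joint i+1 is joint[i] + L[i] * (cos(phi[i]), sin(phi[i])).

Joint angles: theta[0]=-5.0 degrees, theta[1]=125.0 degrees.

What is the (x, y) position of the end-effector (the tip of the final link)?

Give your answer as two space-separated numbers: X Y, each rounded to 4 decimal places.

joint[0] = (0.0000, 0.0000)  (base)
link 0: phi[0] = -5 = -5 deg
  cos(-5 deg) = 0.9962, sin(-5 deg) = -0.0872
  joint[1] = (0.0000, 0.0000) + 10.8 * (0.9962, -0.0872) = (0.0000 + 10.7589, 0.0000 + -0.9413) = (10.7589, -0.9413)
link 1: phi[1] = -5 + 125 = 120 deg
  cos(120 deg) = -0.5000, sin(120 deg) = 0.8660
  joint[2] = (10.7589, -0.9413) + 6 * (-0.5000, 0.8660) = (10.7589 + -3.0000, -0.9413 + 5.1962) = (7.7589, 4.2549)
End effector: (7.7589, 4.2549)

Answer: 7.7589 4.2549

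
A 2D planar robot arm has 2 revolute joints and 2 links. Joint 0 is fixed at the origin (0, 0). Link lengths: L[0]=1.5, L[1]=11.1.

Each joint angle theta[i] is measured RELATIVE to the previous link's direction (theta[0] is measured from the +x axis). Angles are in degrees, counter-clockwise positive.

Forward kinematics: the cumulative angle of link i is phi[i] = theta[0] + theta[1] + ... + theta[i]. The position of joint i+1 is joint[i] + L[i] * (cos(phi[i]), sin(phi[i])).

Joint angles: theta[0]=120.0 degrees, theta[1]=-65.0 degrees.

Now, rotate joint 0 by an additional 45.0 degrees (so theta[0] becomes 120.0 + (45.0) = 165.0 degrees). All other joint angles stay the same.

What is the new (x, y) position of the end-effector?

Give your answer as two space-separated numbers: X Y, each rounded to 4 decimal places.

Answer: -3.3764 11.3196

Derivation:
joint[0] = (0.0000, 0.0000)  (base)
link 0: phi[0] = 165 = 165 deg
  cos(165 deg) = -0.9659, sin(165 deg) = 0.2588
  joint[1] = (0.0000, 0.0000) + 1.5 * (-0.9659, 0.2588) = (0.0000 + -1.4489, 0.0000 + 0.3882) = (-1.4489, 0.3882)
link 1: phi[1] = 165 + -65 = 100 deg
  cos(100 deg) = -0.1736, sin(100 deg) = 0.9848
  joint[2] = (-1.4489, 0.3882) + 11.1 * (-0.1736, 0.9848) = (-1.4489 + -1.9275, 0.3882 + 10.9314) = (-3.3764, 11.3196)
End effector: (-3.3764, 11.3196)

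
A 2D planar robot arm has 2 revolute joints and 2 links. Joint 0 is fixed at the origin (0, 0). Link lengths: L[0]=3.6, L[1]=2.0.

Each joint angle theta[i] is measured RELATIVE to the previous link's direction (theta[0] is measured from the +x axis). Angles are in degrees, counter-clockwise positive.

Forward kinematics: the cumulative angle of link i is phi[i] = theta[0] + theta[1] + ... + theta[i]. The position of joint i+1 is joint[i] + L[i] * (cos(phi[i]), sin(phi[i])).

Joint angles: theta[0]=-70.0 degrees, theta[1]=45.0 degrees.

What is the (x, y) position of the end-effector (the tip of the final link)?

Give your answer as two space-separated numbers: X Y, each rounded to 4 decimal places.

Answer: 3.0439 -4.2281

Derivation:
joint[0] = (0.0000, 0.0000)  (base)
link 0: phi[0] = -70 = -70 deg
  cos(-70 deg) = 0.3420, sin(-70 deg) = -0.9397
  joint[1] = (0.0000, 0.0000) + 3.6 * (0.3420, -0.9397) = (0.0000 + 1.2313, 0.0000 + -3.3829) = (1.2313, -3.3829)
link 1: phi[1] = -70 + 45 = -25 deg
  cos(-25 deg) = 0.9063, sin(-25 deg) = -0.4226
  joint[2] = (1.2313, -3.3829) + 2 * (0.9063, -0.4226) = (1.2313 + 1.8126, -3.3829 + -0.8452) = (3.0439, -4.2281)
End effector: (3.0439, -4.2281)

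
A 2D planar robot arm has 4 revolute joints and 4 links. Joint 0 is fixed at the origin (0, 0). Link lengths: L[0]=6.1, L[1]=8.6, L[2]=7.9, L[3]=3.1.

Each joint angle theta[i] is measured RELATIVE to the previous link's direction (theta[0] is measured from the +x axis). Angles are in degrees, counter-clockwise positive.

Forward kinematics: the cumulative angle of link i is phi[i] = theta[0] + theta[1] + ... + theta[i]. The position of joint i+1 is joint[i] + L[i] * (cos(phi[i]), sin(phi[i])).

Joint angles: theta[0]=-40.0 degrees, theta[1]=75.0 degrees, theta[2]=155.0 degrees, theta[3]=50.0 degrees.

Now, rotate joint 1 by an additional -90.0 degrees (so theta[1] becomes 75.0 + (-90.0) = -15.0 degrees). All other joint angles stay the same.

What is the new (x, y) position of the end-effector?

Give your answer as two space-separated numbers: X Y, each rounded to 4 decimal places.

Answer: 5.5491 -1.6357

Derivation:
joint[0] = (0.0000, 0.0000)  (base)
link 0: phi[0] = -40 = -40 deg
  cos(-40 deg) = 0.7660, sin(-40 deg) = -0.6428
  joint[1] = (0.0000, 0.0000) + 6.1 * (0.7660, -0.6428) = (0.0000 + 4.6729, 0.0000 + -3.9210) = (4.6729, -3.9210)
link 1: phi[1] = -40 + -15 = -55 deg
  cos(-55 deg) = 0.5736, sin(-55 deg) = -0.8192
  joint[2] = (4.6729, -3.9210) + 8.6 * (0.5736, -0.8192) = (4.6729 + 4.9328, -3.9210 + -7.0447) = (9.6056, -10.9657)
link 2: phi[2] = -40 + -15 + 155 = 100 deg
  cos(100 deg) = -0.1736, sin(100 deg) = 0.9848
  joint[3] = (9.6056, -10.9657) + 7.9 * (-0.1736, 0.9848) = (9.6056 + -1.3718, -10.9657 + 7.7800) = (8.2338, -3.1857)
link 3: phi[3] = -40 + -15 + 155 + 50 = 150 deg
  cos(150 deg) = -0.8660, sin(150 deg) = 0.5000
  joint[4] = (8.2338, -3.1857) + 3.1 * (-0.8660, 0.5000) = (8.2338 + -2.6847, -3.1857 + 1.5500) = (5.5491, -1.6357)
End effector: (5.5491, -1.6357)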